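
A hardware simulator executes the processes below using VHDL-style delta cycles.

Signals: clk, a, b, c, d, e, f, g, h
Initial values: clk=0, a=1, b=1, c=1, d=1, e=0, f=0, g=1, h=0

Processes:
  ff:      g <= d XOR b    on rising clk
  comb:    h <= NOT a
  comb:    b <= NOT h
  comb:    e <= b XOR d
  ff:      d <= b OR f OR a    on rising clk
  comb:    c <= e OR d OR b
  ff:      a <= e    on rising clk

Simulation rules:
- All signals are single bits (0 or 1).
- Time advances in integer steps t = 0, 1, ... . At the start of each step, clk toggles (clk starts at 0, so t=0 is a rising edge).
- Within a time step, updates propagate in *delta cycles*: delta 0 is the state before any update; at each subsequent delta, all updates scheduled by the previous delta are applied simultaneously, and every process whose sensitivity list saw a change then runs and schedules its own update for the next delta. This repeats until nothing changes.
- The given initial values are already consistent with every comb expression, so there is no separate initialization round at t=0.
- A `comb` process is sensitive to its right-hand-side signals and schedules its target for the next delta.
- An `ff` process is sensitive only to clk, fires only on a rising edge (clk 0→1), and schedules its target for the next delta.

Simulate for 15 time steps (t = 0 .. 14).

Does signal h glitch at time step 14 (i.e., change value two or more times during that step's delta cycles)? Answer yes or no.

t=0 Δ0: b=1 a=1 g=1 e=0 c=1 h=0 clk=0 d=1 f=0
  Δ1: clk:0→1
  Δ2: a:1→0, g:1→0
  Δ3: h:0→1
  Δ4: b:1→0
  Δ5: e:0→1
  (5Δ to stable)
t=1 Δ0: b=0 a=0 g=0 e=1 c=1 h=1 clk=1 d=1 f=0
  Δ1: clk:1→0
  (1Δ to stable)
t=2 Δ0: b=0 a=0 g=0 e=1 c=1 h=1 clk=0 d=1 f=0
  Δ1: clk:0→1
  Δ2: a:0→1, g:0→1, d:1→0
  Δ3: e:1→0, h:1→0
  Δ4: b:0→1, c:1→0
  Δ5: e:0→1, c:0→1
  (5Δ to stable)
t=3 Δ0: b=1 a=1 g=1 e=1 c=1 h=0 clk=1 d=0 f=0
  Δ1: clk:1→0
  (1Δ to stable)
t=4 Δ0: b=1 a=1 g=1 e=1 c=1 h=0 clk=0 d=0 f=0
  Δ1: clk:0→1
  Δ2: d:0→1
  Δ3: e:1→0
  (3Δ to stable)
t=5 Δ0: b=1 a=1 g=1 e=0 c=1 h=0 clk=1 d=1 f=0
  Δ1: clk:1→0
  (1Δ to stable)
t=6 Δ0: b=1 a=1 g=1 e=0 c=1 h=0 clk=0 d=1 f=0
  Δ1: clk:0→1
  Δ2: a:1→0, g:1→0
  Δ3: h:0→1
  Δ4: b:1→0
  Δ5: e:0→1
  (5Δ to stable)
t=7 Δ0: b=0 a=0 g=0 e=1 c=1 h=1 clk=1 d=1 f=0
  Δ1: clk:1→0
  (1Δ to stable)
t=8 Δ0: b=0 a=0 g=0 e=1 c=1 h=1 clk=0 d=1 f=0
  Δ1: clk:0→1
  Δ2: a:0→1, g:0→1, d:1→0
  Δ3: e:1→0, h:1→0
  Δ4: b:0→1, c:1→0
  Δ5: e:0→1, c:0→1
  (5Δ to stable)
t=9 Δ0: b=1 a=1 g=1 e=1 c=1 h=0 clk=1 d=0 f=0
  Δ1: clk:1→0
  (1Δ to stable)
t=10 Δ0: b=1 a=1 g=1 e=1 c=1 h=0 clk=0 d=0 f=0
  Δ1: clk:0→1
  Δ2: d:0→1
  Δ3: e:1→0
  (3Δ to stable)
t=11 Δ0: b=1 a=1 g=1 e=0 c=1 h=0 clk=1 d=1 f=0
  Δ1: clk:1→0
  (1Δ to stable)
t=12 Δ0: b=1 a=1 g=1 e=0 c=1 h=0 clk=0 d=1 f=0
  Δ1: clk:0→1
  Δ2: a:1→0, g:1→0
  Δ3: h:0→1
  Δ4: b:1→0
  Δ5: e:0→1
  (5Δ to stable)
t=13 Δ0: b=0 a=0 g=0 e=1 c=1 h=1 clk=1 d=1 f=0
  Δ1: clk:1→0
  (1Δ to stable)
t=14 Δ0: b=0 a=0 g=0 e=1 c=1 h=1 clk=0 d=1 f=0
  Δ1: clk:0→1
  Δ2: a:0→1, g:0→1, d:1→0
  Δ3: e:1→0, h:1→0
  Δ4: b:0→1, c:1→0
  Δ5: e:0→1, c:0→1
  (5Δ to stable)

no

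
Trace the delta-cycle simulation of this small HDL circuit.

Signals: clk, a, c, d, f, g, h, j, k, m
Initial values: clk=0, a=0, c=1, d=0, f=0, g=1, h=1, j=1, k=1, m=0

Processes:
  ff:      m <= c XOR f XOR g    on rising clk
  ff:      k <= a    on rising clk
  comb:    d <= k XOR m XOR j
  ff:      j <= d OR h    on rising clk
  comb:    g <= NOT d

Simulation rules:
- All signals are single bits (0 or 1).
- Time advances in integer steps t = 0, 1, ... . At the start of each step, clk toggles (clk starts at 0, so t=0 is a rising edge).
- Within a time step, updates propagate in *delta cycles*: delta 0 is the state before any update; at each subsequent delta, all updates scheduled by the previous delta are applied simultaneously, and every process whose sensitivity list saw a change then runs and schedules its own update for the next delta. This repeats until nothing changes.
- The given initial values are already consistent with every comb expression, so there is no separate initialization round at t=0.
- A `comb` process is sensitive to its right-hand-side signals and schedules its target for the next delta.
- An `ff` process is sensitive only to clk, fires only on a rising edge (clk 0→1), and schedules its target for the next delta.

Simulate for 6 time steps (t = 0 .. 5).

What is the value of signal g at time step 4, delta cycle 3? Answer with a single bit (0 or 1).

1

t=0 Δ0: c=1 d=0 f=0 clk=0 a=0 m=0 j=1 k=1 g=1 h=1
  Δ1: clk:0→1
  Δ2: k:1→0
  Δ3: d:0→1
  Δ4: g:1→0
  (4Δ to stable)
t=1 Δ0: c=1 d=1 f=0 clk=1 a=0 m=0 j=1 k=0 g=0 h=1
  Δ1: clk:1→0
  (1Δ to stable)
t=2 Δ0: c=1 d=1 f=0 clk=0 a=0 m=0 j=1 k=0 g=0 h=1
  Δ1: clk:0→1
  Δ2: m:0→1
  Δ3: d:1→0
  Δ4: g:0→1
  (4Δ to stable)
t=3 Δ0: c=1 d=0 f=0 clk=1 a=0 m=1 j=1 k=0 g=1 h=1
  Δ1: clk:1→0
  (1Δ to stable)
t=4 Δ0: c=1 d=0 f=0 clk=0 a=0 m=1 j=1 k=0 g=1 h=1
  Δ1: clk:0→1
  Δ2: m:1→0
  Δ3: d:0→1
  Δ4: g:1→0
  (4Δ to stable)
t=5 Δ0: c=1 d=1 f=0 clk=1 a=0 m=0 j=1 k=0 g=0 h=1
  Δ1: clk:1→0
  (1Δ to stable)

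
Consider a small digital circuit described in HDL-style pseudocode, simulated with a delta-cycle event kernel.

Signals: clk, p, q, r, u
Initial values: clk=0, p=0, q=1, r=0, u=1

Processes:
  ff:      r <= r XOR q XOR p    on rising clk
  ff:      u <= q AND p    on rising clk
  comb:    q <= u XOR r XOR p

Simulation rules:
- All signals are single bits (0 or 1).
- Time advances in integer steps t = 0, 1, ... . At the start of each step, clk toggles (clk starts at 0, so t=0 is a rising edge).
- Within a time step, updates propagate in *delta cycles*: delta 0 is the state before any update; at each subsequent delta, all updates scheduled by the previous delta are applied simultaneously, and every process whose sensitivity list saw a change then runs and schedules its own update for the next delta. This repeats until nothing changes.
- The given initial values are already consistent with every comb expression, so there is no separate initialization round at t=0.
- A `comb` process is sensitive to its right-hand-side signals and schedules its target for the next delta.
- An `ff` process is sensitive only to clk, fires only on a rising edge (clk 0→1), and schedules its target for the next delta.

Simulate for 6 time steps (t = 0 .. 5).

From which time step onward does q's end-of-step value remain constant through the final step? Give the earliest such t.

t=0 Δ0: p=0 r=0 q=1 clk=0 u=1
  Δ1: clk:0→1
  Δ2: r:0→1, u:1→0
  (2Δ to stable)
t=1 Δ0: p=0 r=1 q=1 clk=1 u=0
  Δ1: clk:1→0
  (1Δ to stable)
t=2 Δ0: p=0 r=1 q=1 clk=0 u=0
  Δ1: clk:0→1
  Δ2: r:1→0
  Δ3: q:1→0
  (3Δ to stable)
t=3 Δ0: p=0 r=0 q=0 clk=1 u=0
  Δ1: clk:1→0
  (1Δ to stable)
t=4 Δ0: p=0 r=0 q=0 clk=0 u=0
  Δ1: clk:0→1
  (1Δ to stable)
t=5 Δ0: p=0 r=0 q=0 clk=1 u=0
  Δ1: clk:1→0
  (1Δ to stable)

2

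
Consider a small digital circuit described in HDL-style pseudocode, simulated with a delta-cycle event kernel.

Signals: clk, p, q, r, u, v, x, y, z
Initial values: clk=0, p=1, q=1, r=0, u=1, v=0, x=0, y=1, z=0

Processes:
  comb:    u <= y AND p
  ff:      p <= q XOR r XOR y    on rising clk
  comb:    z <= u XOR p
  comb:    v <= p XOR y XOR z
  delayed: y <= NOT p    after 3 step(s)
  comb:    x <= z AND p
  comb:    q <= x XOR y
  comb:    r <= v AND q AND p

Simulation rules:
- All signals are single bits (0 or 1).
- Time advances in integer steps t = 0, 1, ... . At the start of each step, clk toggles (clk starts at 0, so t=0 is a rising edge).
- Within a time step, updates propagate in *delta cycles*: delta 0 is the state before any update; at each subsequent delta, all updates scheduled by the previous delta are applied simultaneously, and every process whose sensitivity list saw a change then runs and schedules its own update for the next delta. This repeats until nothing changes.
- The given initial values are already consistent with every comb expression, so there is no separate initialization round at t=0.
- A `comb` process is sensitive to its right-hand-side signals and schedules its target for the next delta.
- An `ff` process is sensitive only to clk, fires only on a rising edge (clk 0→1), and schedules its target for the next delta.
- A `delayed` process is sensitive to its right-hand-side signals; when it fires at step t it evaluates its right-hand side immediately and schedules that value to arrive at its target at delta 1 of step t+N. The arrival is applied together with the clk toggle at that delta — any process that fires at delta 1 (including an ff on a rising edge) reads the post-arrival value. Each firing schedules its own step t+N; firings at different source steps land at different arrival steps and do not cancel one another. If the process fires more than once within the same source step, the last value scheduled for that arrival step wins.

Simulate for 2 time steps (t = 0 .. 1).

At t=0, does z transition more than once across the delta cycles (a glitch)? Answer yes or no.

yes

[bits: r,q,u,x,z,y,clk,p,v]
t=0: Δ0=011001010 Δ1=011001110 Δ2=011001100 Δ3=010011101 Δ4=010001100 Δ5=010001101 | 5Δ
t=1: Δ0=010001101 Δ1=010001001 | 1Δ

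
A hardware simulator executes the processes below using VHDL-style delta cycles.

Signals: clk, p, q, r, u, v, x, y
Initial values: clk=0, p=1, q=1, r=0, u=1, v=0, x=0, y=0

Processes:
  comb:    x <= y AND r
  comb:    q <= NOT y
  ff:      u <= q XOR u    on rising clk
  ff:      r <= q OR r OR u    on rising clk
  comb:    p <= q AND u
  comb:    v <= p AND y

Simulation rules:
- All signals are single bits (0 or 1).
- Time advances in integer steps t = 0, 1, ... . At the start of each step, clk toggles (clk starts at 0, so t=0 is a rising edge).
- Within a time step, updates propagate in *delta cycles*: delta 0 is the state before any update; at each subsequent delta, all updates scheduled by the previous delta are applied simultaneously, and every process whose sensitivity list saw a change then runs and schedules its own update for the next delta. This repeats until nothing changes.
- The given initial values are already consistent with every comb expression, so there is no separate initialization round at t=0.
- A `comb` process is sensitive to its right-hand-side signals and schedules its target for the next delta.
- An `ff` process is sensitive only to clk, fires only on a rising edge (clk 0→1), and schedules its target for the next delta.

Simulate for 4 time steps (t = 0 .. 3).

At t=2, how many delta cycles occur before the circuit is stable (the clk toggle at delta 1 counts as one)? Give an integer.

3

t=0 Δ0: r=0 p=1 q=1 v=0 clk=0 u=1 y=0 x=0
  Δ1: clk:0→1
  Δ2: r:0→1, u:1→0
  Δ3: p:1→0
  (3Δ to stable)
t=1 Δ0: r=1 p=0 q=1 v=0 clk=1 u=0 y=0 x=0
  Δ1: clk:1→0
  (1Δ to stable)
t=2 Δ0: r=1 p=0 q=1 v=0 clk=0 u=0 y=0 x=0
  Δ1: clk:0→1
  Δ2: u:0→1
  Δ3: p:0→1
  (3Δ to stable)
t=3 Δ0: r=1 p=1 q=1 v=0 clk=1 u=1 y=0 x=0
  Δ1: clk:1→0
  (1Δ to stable)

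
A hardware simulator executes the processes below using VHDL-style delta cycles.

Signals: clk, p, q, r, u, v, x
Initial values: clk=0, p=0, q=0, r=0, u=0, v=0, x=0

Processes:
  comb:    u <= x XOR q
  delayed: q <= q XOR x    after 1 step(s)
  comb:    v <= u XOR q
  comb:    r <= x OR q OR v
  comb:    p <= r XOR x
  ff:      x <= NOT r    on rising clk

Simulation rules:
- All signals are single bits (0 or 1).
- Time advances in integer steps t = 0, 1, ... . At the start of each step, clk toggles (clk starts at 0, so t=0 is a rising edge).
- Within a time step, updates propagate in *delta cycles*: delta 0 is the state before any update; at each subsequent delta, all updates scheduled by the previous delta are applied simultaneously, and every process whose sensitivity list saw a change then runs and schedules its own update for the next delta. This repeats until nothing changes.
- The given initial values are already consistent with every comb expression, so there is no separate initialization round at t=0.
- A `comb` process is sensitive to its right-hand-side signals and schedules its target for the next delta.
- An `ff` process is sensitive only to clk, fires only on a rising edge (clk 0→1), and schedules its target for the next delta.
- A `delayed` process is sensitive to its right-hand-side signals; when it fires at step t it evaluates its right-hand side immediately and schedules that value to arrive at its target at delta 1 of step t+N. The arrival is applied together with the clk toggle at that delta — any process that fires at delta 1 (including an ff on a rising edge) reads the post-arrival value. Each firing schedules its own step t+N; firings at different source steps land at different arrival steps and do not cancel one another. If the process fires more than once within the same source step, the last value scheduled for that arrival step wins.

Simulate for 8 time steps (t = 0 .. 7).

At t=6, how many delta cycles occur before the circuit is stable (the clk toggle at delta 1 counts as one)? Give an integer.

[bits: clk,r,v,x,u,p,q]
t=0: Δ0=0000000 Δ1=1000000 Δ2=1001000 Δ3=1101110 Δ4=1111100 | 4Δ
t=1: Δ0=1111100 Δ1=0111101 Δ2=0101001 Δ3=0111001 | 3Δ
t=2: Δ0=0111001 Δ1=1111000 Δ2=1100100 Δ3=1010010 Δ4=1100000 Δ5=1000010 Δ6=1000000 | 6Δ
t=3: Δ0=1000000 Δ1=0000000 | 1Δ
t=4: Δ0=0000000 Δ1=1000000 Δ2=1001000 Δ3=1101110 Δ4=1111100 | 4Δ
t=5: Δ0=1111100 Δ1=0111101 Δ2=0101001 Δ3=0111001 | 3Δ
t=6: Δ0=0111001 Δ1=1111000 Δ2=1100100 Δ3=1010010 Δ4=1100000 Δ5=1000010 Δ6=1000000 | 6Δ
t=7: Δ0=1000000 Δ1=0000000 | 1Δ

6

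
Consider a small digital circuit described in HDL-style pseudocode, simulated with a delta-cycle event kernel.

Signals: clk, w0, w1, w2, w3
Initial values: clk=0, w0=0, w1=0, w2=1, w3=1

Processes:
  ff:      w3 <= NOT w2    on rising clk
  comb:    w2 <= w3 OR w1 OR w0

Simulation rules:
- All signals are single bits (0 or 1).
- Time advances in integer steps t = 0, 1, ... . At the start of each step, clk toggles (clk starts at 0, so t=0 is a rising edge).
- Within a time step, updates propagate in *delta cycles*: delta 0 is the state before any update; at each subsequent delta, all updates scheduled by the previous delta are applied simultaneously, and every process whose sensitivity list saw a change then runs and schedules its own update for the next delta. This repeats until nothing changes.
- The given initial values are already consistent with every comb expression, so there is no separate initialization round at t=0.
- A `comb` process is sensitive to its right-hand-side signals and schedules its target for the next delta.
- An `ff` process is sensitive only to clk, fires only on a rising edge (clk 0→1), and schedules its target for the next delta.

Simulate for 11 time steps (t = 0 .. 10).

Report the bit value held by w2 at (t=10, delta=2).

[bits: w3,w2,clk,w1,w0]
t=0: Δ0=11000 Δ1=11100 Δ2=01100 Δ3=00100 | 3Δ
t=1: Δ0=00100 Δ1=00000 | 1Δ
t=2: Δ0=00000 Δ1=00100 Δ2=10100 Δ3=11100 | 3Δ
t=3: Δ0=11100 Δ1=11000 | 1Δ
t=4: Δ0=11000 Δ1=11100 Δ2=01100 Δ3=00100 | 3Δ
t=5: Δ0=00100 Δ1=00000 | 1Δ
t=6: Δ0=00000 Δ1=00100 Δ2=10100 Δ3=11100 | 3Δ
t=7: Δ0=11100 Δ1=11000 | 1Δ
t=8: Δ0=11000 Δ1=11100 Δ2=01100 Δ3=00100 | 3Δ
t=9: Δ0=00100 Δ1=00000 | 1Δ
t=10: Δ0=00000 Δ1=00100 Δ2=10100 Δ3=11100 | 3Δ

0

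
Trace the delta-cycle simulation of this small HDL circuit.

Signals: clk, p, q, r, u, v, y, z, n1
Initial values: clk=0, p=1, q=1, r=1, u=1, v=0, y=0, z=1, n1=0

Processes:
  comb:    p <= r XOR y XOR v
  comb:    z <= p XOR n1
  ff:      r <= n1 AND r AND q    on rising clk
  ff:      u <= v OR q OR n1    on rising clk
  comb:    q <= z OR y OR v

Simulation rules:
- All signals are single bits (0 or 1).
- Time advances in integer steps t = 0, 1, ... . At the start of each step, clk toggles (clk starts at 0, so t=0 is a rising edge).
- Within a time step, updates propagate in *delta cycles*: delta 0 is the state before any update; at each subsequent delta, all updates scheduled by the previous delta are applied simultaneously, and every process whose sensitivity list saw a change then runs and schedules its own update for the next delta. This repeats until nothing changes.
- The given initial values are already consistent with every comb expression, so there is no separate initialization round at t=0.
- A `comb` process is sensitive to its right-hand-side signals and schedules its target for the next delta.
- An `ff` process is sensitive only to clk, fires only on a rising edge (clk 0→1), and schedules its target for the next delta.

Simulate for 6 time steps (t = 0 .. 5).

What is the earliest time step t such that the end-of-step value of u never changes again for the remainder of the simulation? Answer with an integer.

[bits: clk,v,r,n1,p,q,y,z,u]
t=0: Δ0=001011011 Δ1=101011011 Δ2=100011011 Δ3=100001011 Δ4=100001001 Δ5=100000001 | 5Δ
t=1: Δ0=100000001 Δ1=000000001 | 1Δ
t=2: Δ0=000000001 Δ1=100000001 Δ2=100000000 | 2Δ
t=3: Δ0=100000000 Δ1=000000000 | 1Δ
t=4: Δ0=000000000 Δ1=100000000 | 1Δ
t=5: Δ0=100000000 Δ1=000000000 | 1Δ

2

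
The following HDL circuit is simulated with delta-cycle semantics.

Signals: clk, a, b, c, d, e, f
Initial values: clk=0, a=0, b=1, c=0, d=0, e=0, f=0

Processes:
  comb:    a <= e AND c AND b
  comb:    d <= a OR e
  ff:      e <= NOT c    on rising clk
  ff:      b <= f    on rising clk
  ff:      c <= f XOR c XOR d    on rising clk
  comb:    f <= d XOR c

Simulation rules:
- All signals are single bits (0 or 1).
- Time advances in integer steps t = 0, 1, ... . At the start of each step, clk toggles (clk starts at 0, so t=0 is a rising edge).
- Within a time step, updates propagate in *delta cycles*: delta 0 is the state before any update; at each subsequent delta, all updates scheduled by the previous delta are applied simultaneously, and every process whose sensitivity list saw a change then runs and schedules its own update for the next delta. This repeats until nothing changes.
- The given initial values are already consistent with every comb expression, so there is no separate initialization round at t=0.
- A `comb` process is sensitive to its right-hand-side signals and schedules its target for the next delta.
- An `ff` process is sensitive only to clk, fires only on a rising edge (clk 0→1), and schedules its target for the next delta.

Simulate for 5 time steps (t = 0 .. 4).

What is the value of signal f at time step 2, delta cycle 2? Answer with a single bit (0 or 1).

1

t=0 Δ0: b=1 c=0 a=0 f=0 e=0 d=0 clk=0
  Δ1: clk:0→1
  Δ2: b:1→0, e:0→1
  Δ3: d:0→1
  Δ4: f:0→1
  (4Δ to stable)
t=1 Δ0: b=0 c=0 a=0 f=1 e=1 d=1 clk=1
  Δ1: clk:1→0
  (1Δ to stable)
t=2 Δ0: b=0 c=0 a=0 f=1 e=1 d=1 clk=0
  Δ1: clk:0→1
  Δ2: b:0→1
  (2Δ to stable)
t=3 Δ0: b=1 c=0 a=0 f=1 e=1 d=1 clk=1
  Δ1: clk:1→0
  (1Δ to stable)
t=4 Δ0: b=1 c=0 a=0 f=1 e=1 d=1 clk=0
  Δ1: clk:0→1
  (1Δ to stable)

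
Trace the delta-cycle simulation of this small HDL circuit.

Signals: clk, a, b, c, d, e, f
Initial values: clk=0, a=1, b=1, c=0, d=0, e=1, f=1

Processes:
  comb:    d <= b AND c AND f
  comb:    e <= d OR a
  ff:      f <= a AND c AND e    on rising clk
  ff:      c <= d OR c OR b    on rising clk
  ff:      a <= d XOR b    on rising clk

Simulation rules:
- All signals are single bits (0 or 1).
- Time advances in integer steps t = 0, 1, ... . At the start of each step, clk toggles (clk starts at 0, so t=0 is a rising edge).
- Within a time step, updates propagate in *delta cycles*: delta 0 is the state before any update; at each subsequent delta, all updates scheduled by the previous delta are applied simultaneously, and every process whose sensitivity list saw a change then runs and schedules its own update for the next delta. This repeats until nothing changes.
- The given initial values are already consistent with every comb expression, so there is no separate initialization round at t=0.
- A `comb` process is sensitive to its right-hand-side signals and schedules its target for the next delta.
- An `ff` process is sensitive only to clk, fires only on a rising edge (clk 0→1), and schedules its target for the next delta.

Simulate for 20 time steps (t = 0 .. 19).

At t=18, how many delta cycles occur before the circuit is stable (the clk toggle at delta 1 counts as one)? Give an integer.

t=0 Δ0: e=1 d=0 b=1 a=1 clk=0 c=0 f=1
  Δ1: clk:0→1
  Δ2: c:0→1, f:1→0
  (2Δ to stable)
t=1 Δ0: e=1 d=0 b=1 a=1 clk=1 c=1 f=0
  Δ1: clk:1→0
  (1Δ to stable)
t=2 Δ0: e=1 d=0 b=1 a=1 clk=0 c=1 f=0
  Δ1: clk:0→1
  Δ2: f:0→1
  Δ3: d:0→1
  (3Δ to stable)
t=3 Δ0: e=1 d=1 b=1 a=1 clk=1 c=1 f=1
  Δ1: clk:1→0
  (1Δ to stable)
t=4 Δ0: e=1 d=1 b=1 a=1 clk=0 c=1 f=1
  Δ1: clk:0→1
  Δ2: a:1→0
  (2Δ to stable)
t=5 Δ0: e=1 d=1 b=1 a=0 clk=1 c=1 f=1
  Δ1: clk:1→0
  (1Δ to stable)
t=6 Δ0: e=1 d=1 b=1 a=0 clk=0 c=1 f=1
  Δ1: clk:0→1
  Δ2: f:1→0
  Δ3: d:1→0
  Δ4: e:1→0
  (4Δ to stable)
t=7 Δ0: e=0 d=0 b=1 a=0 clk=1 c=1 f=0
  Δ1: clk:1→0
  (1Δ to stable)
t=8 Δ0: e=0 d=0 b=1 a=0 clk=0 c=1 f=0
  Δ1: clk:0→1
  Δ2: a:0→1
  Δ3: e:0→1
  (3Δ to stable)
t=9 Δ0: e=1 d=0 b=1 a=1 clk=1 c=1 f=0
  Δ1: clk:1→0
  (1Δ to stable)
t=10 Δ0: e=1 d=0 b=1 a=1 clk=0 c=1 f=0
  Δ1: clk:0→1
  Δ2: f:0→1
  Δ3: d:0→1
  (3Δ to stable)
t=11 Δ0: e=1 d=1 b=1 a=1 clk=1 c=1 f=1
  Δ1: clk:1→0
  (1Δ to stable)
t=12 Δ0: e=1 d=1 b=1 a=1 clk=0 c=1 f=1
  Δ1: clk:0→1
  Δ2: a:1→0
  (2Δ to stable)
t=13 Δ0: e=1 d=1 b=1 a=0 clk=1 c=1 f=1
  Δ1: clk:1→0
  (1Δ to stable)
t=14 Δ0: e=1 d=1 b=1 a=0 clk=0 c=1 f=1
  Δ1: clk:0→1
  Δ2: f:1→0
  Δ3: d:1→0
  Δ4: e:1→0
  (4Δ to stable)
t=15 Δ0: e=0 d=0 b=1 a=0 clk=1 c=1 f=0
  Δ1: clk:1→0
  (1Δ to stable)
t=16 Δ0: e=0 d=0 b=1 a=0 clk=0 c=1 f=0
  Δ1: clk:0→1
  Δ2: a:0→1
  Δ3: e:0→1
  (3Δ to stable)
t=17 Δ0: e=1 d=0 b=1 a=1 clk=1 c=1 f=0
  Δ1: clk:1→0
  (1Δ to stable)
t=18 Δ0: e=1 d=0 b=1 a=1 clk=0 c=1 f=0
  Δ1: clk:0→1
  Δ2: f:0→1
  Δ3: d:0→1
  (3Δ to stable)
t=19 Δ0: e=1 d=1 b=1 a=1 clk=1 c=1 f=1
  Δ1: clk:1→0
  (1Δ to stable)

3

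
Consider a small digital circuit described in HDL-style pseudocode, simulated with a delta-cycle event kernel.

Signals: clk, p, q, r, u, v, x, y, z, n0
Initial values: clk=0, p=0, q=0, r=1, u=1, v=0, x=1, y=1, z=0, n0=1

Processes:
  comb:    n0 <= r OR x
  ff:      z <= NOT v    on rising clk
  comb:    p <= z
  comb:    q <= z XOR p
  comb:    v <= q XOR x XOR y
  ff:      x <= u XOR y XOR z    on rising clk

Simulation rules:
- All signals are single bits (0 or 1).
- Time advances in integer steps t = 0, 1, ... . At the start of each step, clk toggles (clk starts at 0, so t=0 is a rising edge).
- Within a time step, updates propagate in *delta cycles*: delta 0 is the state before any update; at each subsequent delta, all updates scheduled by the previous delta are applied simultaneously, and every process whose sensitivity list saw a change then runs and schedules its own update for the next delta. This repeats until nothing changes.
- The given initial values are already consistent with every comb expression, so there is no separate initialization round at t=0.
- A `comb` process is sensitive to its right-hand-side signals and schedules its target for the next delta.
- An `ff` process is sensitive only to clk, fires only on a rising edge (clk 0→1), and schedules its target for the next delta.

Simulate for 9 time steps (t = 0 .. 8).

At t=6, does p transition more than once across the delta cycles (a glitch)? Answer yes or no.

no

t0.Δ0 r=1 p=0 v=0 q=0 u=1 n0=1 z=0 x=1 clk=0 y=1
t0.Δ1 r=1 p=0 v=0 q=0 u=1 n0=1 z=0 x=1 clk=1 y=1
t0.Δ2 r=1 p=0 v=0 q=0 u=1 n0=1 z=1 x=0 clk=1 y=1
t0.Δ3 r=1 p=1 v=1 q=1 u=1 n0=1 z=1 x=0 clk=1 y=1
t0.Δ4 r=1 p=1 v=0 q=0 u=1 n0=1 z=1 x=0 clk=1 y=1
t0.Δ5 r=1 p=1 v=1 q=0 u=1 n0=1 z=1 x=0 clk=1 y=1
t1.Δ0 r=1 p=1 v=1 q=0 u=1 n0=1 z=1 x=0 clk=1 y=1
t1.Δ1 r=1 p=1 v=1 q=0 u=1 n0=1 z=1 x=0 clk=0 y=1
t2.Δ0 r=1 p=1 v=1 q=0 u=1 n0=1 z=1 x=0 clk=0 y=1
t2.Δ1 r=1 p=1 v=1 q=0 u=1 n0=1 z=1 x=0 clk=1 y=1
t2.Δ2 r=1 p=1 v=1 q=0 u=1 n0=1 z=0 x=1 clk=1 y=1
t2.Δ3 r=1 p=0 v=0 q=1 u=1 n0=1 z=0 x=1 clk=1 y=1
t2.Δ4 r=1 p=0 v=1 q=0 u=1 n0=1 z=0 x=1 clk=1 y=1
t2.Δ5 r=1 p=0 v=0 q=0 u=1 n0=1 z=0 x=1 clk=1 y=1
t3.Δ0 r=1 p=0 v=0 q=0 u=1 n0=1 z=0 x=1 clk=1 y=1
t3.Δ1 r=1 p=0 v=0 q=0 u=1 n0=1 z=0 x=1 clk=0 y=1
t4.Δ0 r=1 p=0 v=0 q=0 u=1 n0=1 z=0 x=1 clk=0 y=1
t4.Δ1 r=1 p=0 v=0 q=0 u=1 n0=1 z=0 x=1 clk=1 y=1
t4.Δ2 r=1 p=0 v=0 q=0 u=1 n0=1 z=1 x=0 clk=1 y=1
t4.Δ3 r=1 p=1 v=1 q=1 u=1 n0=1 z=1 x=0 clk=1 y=1
t4.Δ4 r=1 p=1 v=0 q=0 u=1 n0=1 z=1 x=0 clk=1 y=1
t4.Δ5 r=1 p=1 v=1 q=0 u=1 n0=1 z=1 x=0 clk=1 y=1
t5.Δ0 r=1 p=1 v=1 q=0 u=1 n0=1 z=1 x=0 clk=1 y=1
t5.Δ1 r=1 p=1 v=1 q=0 u=1 n0=1 z=1 x=0 clk=0 y=1
t6.Δ0 r=1 p=1 v=1 q=0 u=1 n0=1 z=1 x=0 clk=0 y=1
t6.Δ1 r=1 p=1 v=1 q=0 u=1 n0=1 z=1 x=0 clk=1 y=1
t6.Δ2 r=1 p=1 v=1 q=0 u=1 n0=1 z=0 x=1 clk=1 y=1
t6.Δ3 r=1 p=0 v=0 q=1 u=1 n0=1 z=0 x=1 clk=1 y=1
t6.Δ4 r=1 p=0 v=1 q=0 u=1 n0=1 z=0 x=1 clk=1 y=1
t6.Δ5 r=1 p=0 v=0 q=0 u=1 n0=1 z=0 x=1 clk=1 y=1
t7.Δ0 r=1 p=0 v=0 q=0 u=1 n0=1 z=0 x=1 clk=1 y=1
t7.Δ1 r=1 p=0 v=0 q=0 u=1 n0=1 z=0 x=1 clk=0 y=1
t8.Δ0 r=1 p=0 v=0 q=0 u=1 n0=1 z=0 x=1 clk=0 y=1
t8.Δ1 r=1 p=0 v=0 q=0 u=1 n0=1 z=0 x=1 clk=1 y=1
t8.Δ2 r=1 p=0 v=0 q=0 u=1 n0=1 z=1 x=0 clk=1 y=1
t8.Δ3 r=1 p=1 v=1 q=1 u=1 n0=1 z=1 x=0 clk=1 y=1
t8.Δ4 r=1 p=1 v=0 q=0 u=1 n0=1 z=1 x=0 clk=1 y=1
t8.Δ5 r=1 p=1 v=1 q=0 u=1 n0=1 z=1 x=0 clk=1 y=1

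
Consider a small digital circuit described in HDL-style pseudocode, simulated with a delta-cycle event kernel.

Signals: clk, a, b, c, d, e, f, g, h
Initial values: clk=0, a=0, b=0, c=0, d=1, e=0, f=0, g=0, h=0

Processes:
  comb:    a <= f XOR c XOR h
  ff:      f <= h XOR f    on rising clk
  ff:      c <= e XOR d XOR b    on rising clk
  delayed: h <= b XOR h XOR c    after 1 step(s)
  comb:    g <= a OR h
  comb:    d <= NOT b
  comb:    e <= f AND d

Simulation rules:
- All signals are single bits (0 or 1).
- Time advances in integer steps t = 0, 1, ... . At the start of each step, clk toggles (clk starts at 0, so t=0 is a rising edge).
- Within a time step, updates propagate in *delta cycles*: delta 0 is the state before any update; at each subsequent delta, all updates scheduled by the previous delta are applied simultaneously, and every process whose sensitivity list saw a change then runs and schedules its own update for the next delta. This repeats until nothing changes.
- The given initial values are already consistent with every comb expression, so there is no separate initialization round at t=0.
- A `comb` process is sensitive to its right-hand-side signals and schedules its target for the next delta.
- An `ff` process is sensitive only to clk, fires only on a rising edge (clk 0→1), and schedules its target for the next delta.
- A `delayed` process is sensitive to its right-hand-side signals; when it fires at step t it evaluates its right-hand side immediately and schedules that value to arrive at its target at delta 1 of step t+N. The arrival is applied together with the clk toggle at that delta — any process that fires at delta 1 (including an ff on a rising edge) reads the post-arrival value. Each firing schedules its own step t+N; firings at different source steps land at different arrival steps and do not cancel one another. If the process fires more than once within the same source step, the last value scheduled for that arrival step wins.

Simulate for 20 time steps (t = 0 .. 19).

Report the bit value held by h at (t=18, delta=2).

0

t=0 Δ0: b=0 g=0 f=0 clk=0 a=0 c=0 e=0 h=0 d=1
  Δ1: clk:0→1
  Δ2: c:0→1
  Δ3: a:0→1
  Δ4: g:0→1
  (4Δ to stable)
t=1 Δ0: b=0 g=1 f=0 clk=1 a=1 c=1 e=0 h=0 d=1
  Δ1: clk:1→0, h:0→1
  Δ2: a:1→0
  (2Δ to stable)
t=2 Δ0: b=0 g=1 f=0 clk=0 a=0 c=1 e=0 h=1 d=1
  Δ1: clk:0→1, h:1→0
  Δ2: g:1→0, a:0→1
  Δ3: g:0→1
  (3Δ to stable)
t=3 Δ0: b=0 g=1 f=0 clk=1 a=1 c=1 e=0 h=0 d=1
  Δ1: clk:1→0, h:0→1
  Δ2: a:1→0
  (2Δ to stable)
t=4 Δ0: b=0 g=1 f=0 clk=0 a=0 c=1 e=0 h=1 d=1
  Δ1: clk:0→1, h:1→0
  Δ2: g:1→0, a:0→1
  Δ3: g:0→1
  (3Δ to stable)
t=5 Δ0: b=0 g=1 f=0 clk=1 a=1 c=1 e=0 h=0 d=1
  Δ1: clk:1→0, h:0→1
  Δ2: a:1→0
  (2Δ to stable)
t=6 Δ0: b=0 g=1 f=0 clk=0 a=0 c=1 e=0 h=1 d=1
  Δ1: clk:0→1, h:1→0
  Δ2: g:1→0, a:0→1
  Δ3: g:0→1
  (3Δ to stable)
t=7 Δ0: b=0 g=1 f=0 clk=1 a=1 c=1 e=0 h=0 d=1
  Δ1: clk:1→0, h:0→1
  Δ2: a:1→0
  (2Δ to stable)
t=8 Δ0: b=0 g=1 f=0 clk=0 a=0 c=1 e=0 h=1 d=1
  Δ1: clk:0→1, h:1→0
  Δ2: g:1→0, a:0→1
  Δ3: g:0→1
  (3Δ to stable)
t=9 Δ0: b=0 g=1 f=0 clk=1 a=1 c=1 e=0 h=0 d=1
  Δ1: clk:1→0, h:0→1
  Δ2: a:1→0
  (2Δ to stable)
t=10 Δ0: b=0 g=1 f=0 clk=0 a=0 c=1 e=0 h=1 d=1
  Δ1: clk:0→1, h:1→0
  Δ2: g:1→0, a:0→1
  Δ3: g:0→1
  (3Δ to stable)
t=11 Δ0: b=0 g=1 f=0 clk=1 a=1 c=1 e=0 h=0 d=1
  Δ1: clk:1→0, h:0→1
  Δ2: a:1→0
  (2Δ to stable)
t=12 Δ0: b=0 g=1 f=0 clk=0 a=0 c=1 e=0 h=1 d=1
  Δ1: clk:0→1, h:1→0
  Δ2: g:1→0, a:0→1
  Δ3: g:0→1
  (3Δ to stable)
t=13 Δ0: b=0 g=1 f=0 clk=1 a=1 c=1 e=0 h=0 d=1
  Δ1: clk:1→0, h:0→1
  Δ2: a:1→0
  (2Δ to stable)
t=14 Δ0: b=0 g=1 f=0 clk=0 a=0 c=1 e=0 h=1 d=1
  Δ1: clk:0→1, h:1→0
  Δ2: g:1→0, a:0→1
  Δ3: g:0→1
  (3Δ to stable)
t=15 Δ0: b=0 g=1 f=0 clk=1 a=1 c=1 e=0 h=0 d=1
  Δ1: clk:1→0, h:0→1
  Δ2: a:1→0
  (2Δ to stable)
t=16 Δ0: b=0 g=1 f=0 clk=0 a=0 c=1 e=0 h=1 d=1
  Δ1: clk:0→1, h:1→0
  Δ2: g:1→0, a:0→1
  Δ3: g:0→1
  (3Δ to stable)
t=17 Δ0: b=0 g=1 f=0 clk=1 a=1 c=1 e=0 h=0 d=1
  Δ1: clk:1→0, h:0→1
  Δ2: a:1→0
  (2Δ to stable)
t=18 Δ0: b=0 g=1 f=0 clk=0 a=0 c=1 e=0 h=1 d=1
  Δ1: clk:0→1, h:1→0
  Δ2: g:1→0, a:0→1
  Δ3: g:0→1
  (3Δ to stable)
t=19 Δ0: b=0 g=1 f=0 clk=1 a=1 c=1 e=0 h=0 d=1
  Δ1: clk:1→0, h:0→1
  Δ2: a:1→0
  (2Δ to stable)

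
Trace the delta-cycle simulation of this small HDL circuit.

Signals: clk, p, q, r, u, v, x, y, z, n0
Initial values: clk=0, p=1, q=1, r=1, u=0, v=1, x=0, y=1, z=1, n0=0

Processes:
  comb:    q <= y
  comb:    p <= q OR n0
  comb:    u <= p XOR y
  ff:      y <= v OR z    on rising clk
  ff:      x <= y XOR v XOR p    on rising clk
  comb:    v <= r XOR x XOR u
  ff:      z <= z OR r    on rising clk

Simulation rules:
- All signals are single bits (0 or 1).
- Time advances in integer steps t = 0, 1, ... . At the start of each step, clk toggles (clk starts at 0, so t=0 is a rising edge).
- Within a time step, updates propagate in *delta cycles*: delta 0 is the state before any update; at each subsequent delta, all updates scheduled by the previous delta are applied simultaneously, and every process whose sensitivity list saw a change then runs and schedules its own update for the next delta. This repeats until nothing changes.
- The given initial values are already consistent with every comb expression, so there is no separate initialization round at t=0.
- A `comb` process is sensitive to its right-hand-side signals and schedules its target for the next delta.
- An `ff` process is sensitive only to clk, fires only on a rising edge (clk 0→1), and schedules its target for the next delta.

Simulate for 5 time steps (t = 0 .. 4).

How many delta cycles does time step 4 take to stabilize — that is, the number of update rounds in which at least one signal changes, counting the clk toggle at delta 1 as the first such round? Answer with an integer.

[bits: q,n0,clk,y,x,v,u,r,p,z]
t=0: Δ0=1001010111 Δ1=1011010111 Δ2=1011110111 Δ3=1011100111 | 3Δ
t=1: Δ0=1011100111 Δ1=1001100111 | 1Δ
t=2: Δ0=1001100111 Δ1=1011100111 Δ2=1011000111 Δ3=1011010111 | 3Δ
t=3: Δ0=1011010111 Δ1=1001010111 | 1Δ
t=4: Δ0=1001010111 Δ1=1011010111 Δ2=1011110111 Δ3=1011100111 | 3Δ

3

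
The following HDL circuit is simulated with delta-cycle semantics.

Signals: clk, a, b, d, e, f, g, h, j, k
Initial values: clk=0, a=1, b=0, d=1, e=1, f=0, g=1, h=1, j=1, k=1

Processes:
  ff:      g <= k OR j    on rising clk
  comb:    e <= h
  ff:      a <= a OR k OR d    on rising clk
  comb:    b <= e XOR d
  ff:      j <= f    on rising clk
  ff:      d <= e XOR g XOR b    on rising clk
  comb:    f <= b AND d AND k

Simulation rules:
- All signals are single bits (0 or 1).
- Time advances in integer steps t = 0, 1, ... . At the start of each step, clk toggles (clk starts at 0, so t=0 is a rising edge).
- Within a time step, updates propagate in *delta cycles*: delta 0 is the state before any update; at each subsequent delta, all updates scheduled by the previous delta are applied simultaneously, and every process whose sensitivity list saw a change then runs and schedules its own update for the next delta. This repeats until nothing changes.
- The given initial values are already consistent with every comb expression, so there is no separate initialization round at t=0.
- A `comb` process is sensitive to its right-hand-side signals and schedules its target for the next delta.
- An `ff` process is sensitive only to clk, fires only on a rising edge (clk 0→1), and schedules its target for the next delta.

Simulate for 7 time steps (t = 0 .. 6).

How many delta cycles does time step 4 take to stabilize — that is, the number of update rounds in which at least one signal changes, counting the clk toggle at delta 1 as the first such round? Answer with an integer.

3

t=0 Δ0: b=0 d=1 f=0 h=1 clk=0 e=1 k=1 j=1 a=1 g=1
  Δ1: clk:0→1
  Δ2: d:1→0, j:1→0
  Δ3: b:0→1
  (3Δ to stable)
t=1 Δ0: b=1 d=0 f=0 h=1 clk=1 e=1 k=1 j=0 a=1 g=1
  Δ1: clk:1→0
  (1Δ to stable)
t=2 Δ0: b=1 d=0 f=0 h=1 clk=0 e=1 k=1 j=0 a=1 g=1
  Δ1: clk:0→1
  Δ2: d:0→1
  Δ3: b:1→0, f:0→1
  Δ4: f:1→0
  (4Δ to stable)
t=3 Δ0: b=0 d=1 f=0 h=1 clk=1 e=1 k=1 j=0 a=1 g=1
  Δ1: clk:1→0
  (1Δ to stable)
t=4 Δ0: b=0 d=1 f=0 h=1 clk=0 e=1 k=1 j=0 a=1 g=1
  Δ1: clk:0→1
  Δ2: d:1→0
  Δ3: b:0→1
  (3Δ to stable)
t=5 Δ0: b=1 d=0 f=0 h=1 clk=1 e=1 k=1 j=0 a=1 g=1
  Δ1: clk:1→0
  (1Δ to stable)
t=6 Δ0: b=1 d=0 f=0 h=1 clk=0 e=1 k=1 j=0 a=1 g=1
  Δ1: clk:0→1
  Δ2: d:0→1
  Δ3: b:1→0, f:0→1
  Δ4: f:1→0
  (4Δ to stable)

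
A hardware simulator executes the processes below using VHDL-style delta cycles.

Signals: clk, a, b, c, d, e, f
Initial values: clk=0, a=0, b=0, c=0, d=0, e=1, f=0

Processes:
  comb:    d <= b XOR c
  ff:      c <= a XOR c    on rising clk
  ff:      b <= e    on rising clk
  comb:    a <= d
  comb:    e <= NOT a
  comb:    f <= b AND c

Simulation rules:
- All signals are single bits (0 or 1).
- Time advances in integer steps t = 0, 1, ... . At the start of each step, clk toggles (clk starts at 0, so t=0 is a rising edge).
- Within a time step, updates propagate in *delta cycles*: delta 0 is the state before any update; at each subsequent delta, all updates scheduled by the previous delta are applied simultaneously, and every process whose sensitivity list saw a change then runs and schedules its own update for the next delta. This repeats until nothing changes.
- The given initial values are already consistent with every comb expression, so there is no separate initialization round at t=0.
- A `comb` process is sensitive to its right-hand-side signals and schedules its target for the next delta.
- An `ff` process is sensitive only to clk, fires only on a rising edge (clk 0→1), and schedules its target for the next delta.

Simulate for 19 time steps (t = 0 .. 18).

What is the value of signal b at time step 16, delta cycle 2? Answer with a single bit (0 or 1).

t=0 Δ0: a=0 b=0 f=0 clk=0 d=0 e=1 c=0
  Δ1: clk:0→1
  Δ2: b:0→1
  Δ3: d:0→1
  Δ4: a:0→1
  Δ5: e:1→0
  (5Δ to stable)
t=1 Δ0: a=1 b=1 f=0 clk=1 d=1 e=0 c=0
  Δ1: clk:1→0
  (1Δ to stable)
t=2 Δ0: a=1 b=1 f=0 clk=0 d=1 e=0 c=0
  Δ1: clk:0→1
  Δ2: b:1→0, c:0→1
  (2Δ to stable)
t=3 Δ0: a=1 b=0 f=0 clk=1 d=1 e=0 c=1
  Δ1: clk:1→0
  (1Δ to stable)
t=4 Δ0: a=1 b=0 f=0 clk=0 d=1 e=0 c=1
  Δ1: clk:0→1
  Δ2: c:1→0
  Δ3: d:1→0
  Δ4: a:1→0
  Δ5: e:0→1
  (5Δ to stable)
t=5 Δ0: a=0 b=0 f=0 clk=1 d=0 e=1 c=0
  Δ1: clk:1→0
  (1Δ to stable)
t=6 Δ0: a=0 b=0 f=0 clk=0 d=0 e=1 c=0
  Δ1: clk:0→1
  Δ2: b:0→1
  Δ3: d:0→1
  Δ4: a:0→1
  Δ5: e:1→0
  (5Δ to stable)
t=7 Δ0: a=1 b=1 f=0 clk=1 d=1 e=0 c=0
  Δ1: clk:1→0
  (1Δ to stable)
t=8 Δ0: a=1 b=1 f=0 clk=0 d=1 e=0 c=0
  Δ1: clk:0→1
  Δ2: b:1→0, c:0→1
  (2Δ to stable)
t=9 Δ0: a=1 b=0 f=0 clk=1 d=1 e=0 c=1
  Δ1: clk:1→0
  (1Δ to stable)
t=10 Δ0: a=1 b=0 f=0 clk=0 d=1 e=0 c=1
  Δ1: clk:0→1
  Δ2: c:1→0
  Δ3: d:1→0
  Δ4: a:1→0
  Δ5: e:0→1
  (5Δ to stable)
t=11 Δ0: a=0 b=0 f=0 clk=1 d=0 e=1 c=0
  Δ1: clk:1→0
  (1Δ to stable)
t=12 Δ0: a=0 b=0 f=0 clk=0 d=0 e=1 c=0
  Δ1: clk:0→1
  Δ2: b:0→1
  Δ3: d:0→1
  Δ4: a:0→1
  Δ5: e:1→0
  (5Δ to stable)
t=13 Δ0: a=1 b=1 f=0 clk=1 d=1 e=0 c=0
  Δ1: clk:1→0
  (1Δ to stable)
t=14 Δ0: a=1 b=1 f=0 clk=0 d=1 e=0 c=0
  Δ1: clk:0→1
  Δ2: b:1→0, c:0→1
  (2Δ to stable)
t=15 Δ0: a=1 b=0 f=0 clk=1 d=1 e=0 c=1
  Δ1: clk:1→0
  (1Δ to stable)
t=16 Δ0: a=1 b=0 f=0 clk=0 d=1 e=0 c=1
  Δ1: clk:0→1
  Δ2: c:1→0
  Δ3: d:1→0
  Δ4: a:1→0
  Δ5: e:0→1
  (5Δ to stable)
t=17 Δ0: a=0 b=0 f=0 clk=1 d=0 e=1 c=0
  Δ1: clk:1→0
  (1Δ to stable)
t=18 Δ0: a=0 b=0 f=0 clk=0 d=0 e=1 c=0
  Δ1: clk:0→1
  Δ2: b:0→1
  Δ3: d:0→1
  Δ4: a:0→1
  Δ5: e:1→0
  (5Δ to stable)

0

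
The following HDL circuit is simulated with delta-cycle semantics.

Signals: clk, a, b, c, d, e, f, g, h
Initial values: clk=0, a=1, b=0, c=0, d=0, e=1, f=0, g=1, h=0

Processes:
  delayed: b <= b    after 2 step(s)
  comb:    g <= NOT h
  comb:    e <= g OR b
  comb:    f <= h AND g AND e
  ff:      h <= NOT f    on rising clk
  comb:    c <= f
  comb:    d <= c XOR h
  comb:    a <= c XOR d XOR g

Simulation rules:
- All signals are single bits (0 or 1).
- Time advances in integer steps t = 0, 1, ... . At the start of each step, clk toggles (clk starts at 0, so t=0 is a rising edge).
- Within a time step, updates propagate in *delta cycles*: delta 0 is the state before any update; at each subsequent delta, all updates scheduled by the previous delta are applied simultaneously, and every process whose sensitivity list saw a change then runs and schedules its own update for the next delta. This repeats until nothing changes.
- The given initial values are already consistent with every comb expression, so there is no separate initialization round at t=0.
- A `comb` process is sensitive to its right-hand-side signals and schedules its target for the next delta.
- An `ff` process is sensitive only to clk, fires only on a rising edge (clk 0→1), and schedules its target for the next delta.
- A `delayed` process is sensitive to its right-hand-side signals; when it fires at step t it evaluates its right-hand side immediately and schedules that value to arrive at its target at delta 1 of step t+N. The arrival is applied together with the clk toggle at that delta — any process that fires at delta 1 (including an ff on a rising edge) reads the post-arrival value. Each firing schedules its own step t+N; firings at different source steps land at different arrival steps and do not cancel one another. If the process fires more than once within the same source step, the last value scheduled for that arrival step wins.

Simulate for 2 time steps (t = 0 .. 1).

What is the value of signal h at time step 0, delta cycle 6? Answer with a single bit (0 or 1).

1

t0.Δ0 d=0 c=0 g=1 h=0 clk=0 f=0 b=0 a=1 e=1
t0.Δ1 d=0 c=0 g=1 h=0 clk=1 f=0 b=0 a=1 e=1
t0.Δ2 d=0 c=0 g=1 h=1 clk=1 f=0 b=0 a=1 e=1
t0.Δ3 d=1 c=0 g=0 h=1 clk=1 f=1 b=0 a=1 e=1
t0.Δ4 d=1 c=1 g=0 h=1 clk=1 f=0 b=0 a=1 e=0
t0.Δ5 d=0 c=0 g=0 h=1 clk=1 f=0 b=0 a=0 e=0
t0.Δ6 d=1 c=0 g=0 h=1 clk=1 f=0 b=0 a=0 e=0
t0.Δ7 d=1 c=0 g=0 h=1 clk=1 f=0 b=0 a=1 e=0
t1.Δ0 d=1 c=0 g=0 h=1 clk=1 f=0 b=0 a=1 e=0
t1.Δ1 d=1 c=0 g=0 h=1 clk=0 f=0 b=0 a=1 e=0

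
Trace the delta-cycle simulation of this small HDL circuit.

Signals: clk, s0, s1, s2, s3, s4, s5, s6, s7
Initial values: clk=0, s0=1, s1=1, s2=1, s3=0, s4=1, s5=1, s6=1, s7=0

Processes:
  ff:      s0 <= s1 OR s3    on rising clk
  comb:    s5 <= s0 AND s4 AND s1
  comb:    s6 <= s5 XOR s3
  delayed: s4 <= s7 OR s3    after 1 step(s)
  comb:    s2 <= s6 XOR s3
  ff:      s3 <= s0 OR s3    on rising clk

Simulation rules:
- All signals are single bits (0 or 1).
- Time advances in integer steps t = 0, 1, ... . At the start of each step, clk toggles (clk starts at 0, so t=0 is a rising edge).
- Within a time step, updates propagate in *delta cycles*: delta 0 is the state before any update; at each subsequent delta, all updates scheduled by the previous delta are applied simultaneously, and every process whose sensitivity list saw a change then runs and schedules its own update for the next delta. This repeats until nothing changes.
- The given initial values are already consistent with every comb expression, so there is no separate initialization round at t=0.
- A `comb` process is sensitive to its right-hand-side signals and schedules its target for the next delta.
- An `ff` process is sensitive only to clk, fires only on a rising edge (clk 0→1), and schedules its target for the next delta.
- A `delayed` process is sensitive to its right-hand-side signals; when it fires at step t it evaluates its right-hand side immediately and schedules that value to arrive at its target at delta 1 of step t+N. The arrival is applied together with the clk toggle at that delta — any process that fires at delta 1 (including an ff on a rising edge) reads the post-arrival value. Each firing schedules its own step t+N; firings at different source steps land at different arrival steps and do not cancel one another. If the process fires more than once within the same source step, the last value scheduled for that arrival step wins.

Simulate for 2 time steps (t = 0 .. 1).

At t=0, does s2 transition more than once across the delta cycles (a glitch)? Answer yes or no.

t=0 Δ0: s4=1 s7=0 s1=1 s6=1 s3=0 clk=0 s5=1 s2=1 s0=1
  Δ1: clk:0→1
  Δ2: s3:0→1
  Δ3: s6:1→0, s2:1→0
  Δ4: s2:0→1
  (4Δ to stable)
t=1 Δ0: s4=1 s7=0 s1=1 s6=0 s3=1 clk=1 s5=1 s2=1 s0=1
  Δ1: clk:1→0
  (1Δ to stable)

yes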